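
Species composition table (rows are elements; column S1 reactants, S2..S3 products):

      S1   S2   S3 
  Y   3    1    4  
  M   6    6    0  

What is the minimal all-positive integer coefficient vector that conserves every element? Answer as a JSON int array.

Coefficients: [2, 2, 1]

Y: 2·3 = 6 | 2·1+1·4 = 6
M: 2·6 = 12 | 2·6+1·0 = 12
gcd(2,2,1) = 1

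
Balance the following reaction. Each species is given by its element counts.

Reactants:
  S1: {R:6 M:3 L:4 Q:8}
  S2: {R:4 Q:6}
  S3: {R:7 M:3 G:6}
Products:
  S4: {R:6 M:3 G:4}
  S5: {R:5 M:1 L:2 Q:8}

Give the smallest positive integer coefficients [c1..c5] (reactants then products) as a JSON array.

Coefficients: [3, 4, 2, 3, 6]

R: 3·6+4·4+2·7 = 48 | 3·6+6·5 = 48
M: 3·3+4·0+2·3 = 15 | 3·3+6·1 = 15
G: 3·0+4·0+2·6 = 12 | 3·4+6·0 = 12
L: 3·4+4·0+2·0 = 12 | 3·0+6·2 = 12
Q: 3·8+4·6+2·0 = 48 | 3·0+6·8 = 48
gcd(3,4,2,3,6) = 1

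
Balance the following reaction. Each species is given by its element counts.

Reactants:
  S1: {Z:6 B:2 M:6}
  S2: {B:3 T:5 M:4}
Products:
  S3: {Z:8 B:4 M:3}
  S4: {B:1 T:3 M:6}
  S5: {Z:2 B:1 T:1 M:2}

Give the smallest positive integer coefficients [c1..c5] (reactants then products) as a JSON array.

Coefficients: [3, 2, 2, 3, 1]

Z: 3·6+2·0 = 18 | 2·8+3·0+1·2 = 18
B: 3·2+2·3 = 12 | 2·4+3·1+1·1 = 12
T: 3·0+2·5 = 10 | 2·0+3·3+1·1 = 10
M: 3·6+2·4 = 26 | 2·3+3·6+1·2 = 26
gcd(3,2,2,3,1) = 1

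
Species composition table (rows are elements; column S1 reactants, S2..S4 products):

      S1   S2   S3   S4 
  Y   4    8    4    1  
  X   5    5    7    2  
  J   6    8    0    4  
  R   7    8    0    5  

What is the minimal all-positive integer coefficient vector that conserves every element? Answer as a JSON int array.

Coefficients: [4, 1, 1, 4]

Y: 4·4 = 16 | 1·8+1·4+4·1 = 16
X: 4·5 = 20 | 1·5+1·7+4·2 = 20
J: 4·6 = 24 | 1·8+1·0+4·4 = 24
R: 4·7 = 28 | 1·8+1·0+4·5 = 28
gcd(4,1,1,4) = 1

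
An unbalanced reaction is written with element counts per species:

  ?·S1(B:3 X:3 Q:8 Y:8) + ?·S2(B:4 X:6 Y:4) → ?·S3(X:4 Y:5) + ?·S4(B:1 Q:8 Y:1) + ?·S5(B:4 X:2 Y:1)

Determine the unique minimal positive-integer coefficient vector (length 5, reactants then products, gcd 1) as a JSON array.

B: 2·3+4·4 = 22 | 5·0+2·1+5·4 = 22
X: 2·3+4·6 = 30 | 5·4+2·0+5·2 = 30
Q: 2·8+4·0 = 16 | 5·0+2·8+5·0 = 16
Y: 2·8+4·4 = 32 | 5·5+2·1+5·1 = 32
gcd(2,4,5,2,5) = 1

Coefficients: [2, 4, 5, 2, 5]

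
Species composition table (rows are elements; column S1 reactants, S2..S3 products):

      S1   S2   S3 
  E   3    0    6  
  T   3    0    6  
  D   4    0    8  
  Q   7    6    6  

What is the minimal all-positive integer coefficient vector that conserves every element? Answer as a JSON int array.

E: 6·3 = 18 | 4·0+3·6 = 18
T: 6·3 = 18 | 4·0+3·6 = 18
D: 6·4 = 24 | 4·0+3·8 = 24
Q: 6·7 = 42 | 4·6+3·6 = 42
gcd(6,4,3) = 1

Coefficients: [6, 4, 3]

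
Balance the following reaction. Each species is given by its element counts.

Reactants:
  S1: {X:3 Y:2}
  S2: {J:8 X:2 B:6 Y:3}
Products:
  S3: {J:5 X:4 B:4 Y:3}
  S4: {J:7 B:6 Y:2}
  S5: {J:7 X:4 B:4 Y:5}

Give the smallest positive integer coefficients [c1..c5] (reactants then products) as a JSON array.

J: 2·0+3·8 = 24 | 2·5+1·7+1·7 = 24
X: 2·3+3·2 = 12 | 2·4+1·0+1·4 = 12
B: 2·0+3·6 = 18 | 2·4+1·6+1·4 = 18
Y: 2·2+3·3 = 13 | 2·3+1·2+1·5 = 13
gcd(2,3,2,1,1) = 1

Coefficients: [2, 3, 2, 1, 1]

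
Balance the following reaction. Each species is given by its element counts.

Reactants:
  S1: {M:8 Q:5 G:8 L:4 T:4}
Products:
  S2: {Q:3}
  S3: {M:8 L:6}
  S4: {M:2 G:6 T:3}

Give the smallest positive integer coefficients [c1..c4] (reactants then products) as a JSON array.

Coefficients: [3, 5, 2, 4]

M: 3·8 = 24 | 5·0+2·8+4·2 = 24
Q: 3·5 = 15 | 5·3+2·0+4·0 = 15
G: 3·8 = 24 | 5·0+2·0+4·6 = 24
L: 3·4 = 12 | 5·0+2·6+4·0 = 12
T: 3·4 = 12 | 5·0+2·0+4·3 = 12
gcd(3,5,2,4) = 1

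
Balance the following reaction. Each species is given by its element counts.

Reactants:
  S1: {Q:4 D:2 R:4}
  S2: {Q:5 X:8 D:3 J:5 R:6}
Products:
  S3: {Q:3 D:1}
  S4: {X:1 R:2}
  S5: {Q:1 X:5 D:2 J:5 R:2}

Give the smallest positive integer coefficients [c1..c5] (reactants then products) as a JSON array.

Q: 1·4+2·5 = 14 | 4·3+6·0+2·1 = 14
X: 1·0+2·8 = 16 | 4·0+6·1+2·5 = 16
D: 1·2+2·3 = 8 | 4·1+6·0+2·2 = 8
J: 1·0+2·5 = 10 | 4·0+6·0+2·5 = 10
R: 1·4+2·6 = 16 | 4·0+6·2+2·2 = 16
gcd(1,2,4,6,2) = 1

Coefficients: [1, 2, 4, 6, 2]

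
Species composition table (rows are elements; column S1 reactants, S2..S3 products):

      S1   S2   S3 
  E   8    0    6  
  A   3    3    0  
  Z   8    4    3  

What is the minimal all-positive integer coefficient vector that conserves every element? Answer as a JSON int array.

Coefficients: [3, 3, 4]

E: 3·8 = 24 | 3·0+4·6 = 24
A: 3·3 = 9 | 3·3+4·0 = 9
Z: 3·8 = 24 | 3·4+4·3 = 24
gcd(3,3,4) = 1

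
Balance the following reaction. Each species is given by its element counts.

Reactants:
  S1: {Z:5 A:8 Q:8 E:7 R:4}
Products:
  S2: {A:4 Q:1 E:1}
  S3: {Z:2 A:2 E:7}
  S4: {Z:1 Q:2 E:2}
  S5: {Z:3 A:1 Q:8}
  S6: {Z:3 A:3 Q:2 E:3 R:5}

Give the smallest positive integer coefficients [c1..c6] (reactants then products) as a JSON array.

Z: 5·5 = 25 | 6·0+1·2+5·1+2·3+4·3 = 25
A: 5·8 = 40 | 6·4+1·2+5·0+2·1+4·3 = 40
Q: 5·8 = 40 | 6·1+1·0+5·2+2·8+4·2 = 40
E: 5·7 = 35 | 6·1+1·7+5·2+2·0+4·3 = 35
R: 5·4 = 20 | 6·0+1·0+5·0+2·0+4·5 = 20
gcd(5,6,1,5,2,4) = 1

Coefficients: [5, 6, 1, 5, 2, 4]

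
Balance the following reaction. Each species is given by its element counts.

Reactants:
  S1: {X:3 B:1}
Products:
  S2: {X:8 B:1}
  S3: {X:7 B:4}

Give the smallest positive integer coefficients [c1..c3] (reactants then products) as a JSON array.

Coefficients: [5, 1, 1]

X: 5·3 = 15 | 1·8+1·7 = 15
B: 5·1 = 5 | 1·1+1·4 = 5
gcd(5,1,1) = 1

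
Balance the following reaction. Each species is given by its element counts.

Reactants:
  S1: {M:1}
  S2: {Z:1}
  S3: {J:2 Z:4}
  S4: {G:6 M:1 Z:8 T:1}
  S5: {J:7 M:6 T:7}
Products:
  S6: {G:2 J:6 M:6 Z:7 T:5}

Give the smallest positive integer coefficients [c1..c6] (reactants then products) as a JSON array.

G: 5·0+5·0+2·0+1·6+2·0 = 6 | 3·2 = 6
J: 5·0+5·0+2·2+1·0+2·7 = 18 | 3·6 = 18
M: 5·1+5·0+2·0+1·1+2·6 = 18 | 3·6 = 18
Z: 5·0+5·1+2·4+1·8+2·0 = 21 | 3·7 = 21
T: 5·0+5·0+2·0+1·1+2·7 = 15 | 3·5 = 15
gcd(5,5,2,1,2,3) = 1

Coefficients: [5, 5, 2, 1, 2, 3]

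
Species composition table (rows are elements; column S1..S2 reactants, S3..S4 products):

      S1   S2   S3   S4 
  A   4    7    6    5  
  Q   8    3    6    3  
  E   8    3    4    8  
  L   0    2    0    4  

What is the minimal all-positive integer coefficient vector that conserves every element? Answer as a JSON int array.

Coefficients: [3, 4, 5, 2]

A: 3·4+4·7 = 40 | 5·6+2·5 = 40
Q: 3·8+4·3 = 36 | 5·6+2·3 = 36
E: 3·8+4·3 = 36 | 5·4+2·8 = 36
L: 3·0+4·2 = 8 | 5·0+2·4 = 8
gcd(3,4,5,2) = 1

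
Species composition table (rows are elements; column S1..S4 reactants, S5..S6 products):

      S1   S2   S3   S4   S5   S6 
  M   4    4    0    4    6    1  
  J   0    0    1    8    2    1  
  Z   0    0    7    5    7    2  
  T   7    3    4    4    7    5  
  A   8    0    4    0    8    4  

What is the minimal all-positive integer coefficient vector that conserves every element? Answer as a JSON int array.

Coefficients: [4, 1, 4, 1, 3, 6]

M: 4·4+1·4+4·0+1·4 = 24 | 3·6+6·1 = 24
J: 4·0+1·0+4·1+1·8 = 12 | 3·2+6·1 = 12
Z: 4·0+1·0+4·7+1·5 = 33 | 3·7+6·2 = 33
T: 4·7+1·3+4·4+1·4 = 51 | 3·7+6·5 = 51
A: 4·8+1·0+4·4+1·0 = 48 | 3·8+6·4 = 48
gcd(4,1,4,1,3,6) = 1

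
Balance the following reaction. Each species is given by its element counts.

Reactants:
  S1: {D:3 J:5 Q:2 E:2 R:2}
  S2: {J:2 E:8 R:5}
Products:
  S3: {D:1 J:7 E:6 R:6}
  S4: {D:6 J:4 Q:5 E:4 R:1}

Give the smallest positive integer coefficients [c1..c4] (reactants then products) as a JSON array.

Coefficients: [5, 2, 3, 2]

D: 5·3+2·0 = 15 | 3·1+2·6 = 15
J: 5·5+2·2 = 29 | 3·7+2·4 = 29
Q: 5·2+2·0 = 10 | 3·0+2·5 = 10
E: 5·2+2·8 = 26 | 3·6+2·4 = 26
R: 5·2+2·5 = 20 | 3·6+2·1 = 20
gcd(5,2,3,2) = 1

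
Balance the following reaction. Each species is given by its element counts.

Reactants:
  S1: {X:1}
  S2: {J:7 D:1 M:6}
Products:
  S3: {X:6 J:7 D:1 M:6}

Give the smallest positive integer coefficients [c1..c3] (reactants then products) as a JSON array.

X: 6·1+1·0 = 6 | 1·6 = 6
J: 6·0+1·7 = 7 | 1·7 = 7
D: 6·0+1·1 = 1 | 1·1 = 1
M: 6·0+1·6 = 6 | 1·6 = 6
gcd(6,1,1) = 1

Coefficients: [6, 1, 1]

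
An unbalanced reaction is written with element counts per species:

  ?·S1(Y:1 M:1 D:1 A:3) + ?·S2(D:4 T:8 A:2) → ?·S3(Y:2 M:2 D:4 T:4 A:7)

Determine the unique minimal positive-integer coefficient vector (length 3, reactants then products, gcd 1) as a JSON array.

Y: 4·1+1·0 = 4 | 2·2 = 4
M: 4·1+1·0 = 4 | 2·2 = 4
D: 4·1+1·4 = 8 | 2·4 = 8
T: 4·0+1·8 = 8 | 2·4 = 8
A: 4·3+1·2 = 14 | 2·7 = 14
gcd(4,1,2) = 1

Coefficients: [4, 1, 2]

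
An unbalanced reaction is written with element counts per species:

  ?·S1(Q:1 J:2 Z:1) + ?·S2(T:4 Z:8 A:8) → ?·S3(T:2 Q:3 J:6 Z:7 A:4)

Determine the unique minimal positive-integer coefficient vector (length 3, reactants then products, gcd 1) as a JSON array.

T: 6·0+1·4 = 4 | 2·2 = 4
Q: 6·1+1·0 = 6 | 2·3 = 6
J: 6·2+1·0 = 12 | 2·6 = 12
Z: 6·1+1·8 = 14 | 2·7 = 14
A: 6·0+1·8 = 8 | 2·4 = 8
gcd(6,1,2) = 1

Coefficients: [6, 1, 2]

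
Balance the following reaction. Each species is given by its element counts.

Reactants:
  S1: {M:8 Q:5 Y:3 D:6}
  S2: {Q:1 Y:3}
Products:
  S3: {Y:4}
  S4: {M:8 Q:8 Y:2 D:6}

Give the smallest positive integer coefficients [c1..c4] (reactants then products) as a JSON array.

Coefficients: [2, 6, 5, 2]

M: 2·8+6·0 = 16 | 5·0+2·8 = 16
Q: 2·5+6·1 = 16 | 5·0+2·8 = 16
Y: 2·3+6·3 = 24 | 5·4+2·2 = 24
D: 2·6+6·0 = 12 | 5·0+2·6 = 12
gcd(2,6,5,2) = 1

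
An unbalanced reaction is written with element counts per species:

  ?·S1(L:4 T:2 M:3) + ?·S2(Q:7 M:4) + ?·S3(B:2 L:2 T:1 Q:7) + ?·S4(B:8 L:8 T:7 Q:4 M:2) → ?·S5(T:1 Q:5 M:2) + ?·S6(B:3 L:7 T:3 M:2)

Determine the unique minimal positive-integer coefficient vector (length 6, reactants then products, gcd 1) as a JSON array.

Coefficients: [4, 1, 2, 1, 5, 4]

B: 4·0+1·0+2·2+1·8 = 12 | 5·0+4·3 = 12
L: 4·4+1·0+2·2+1·8 = 28 | 5·0+4·7 = 28
T: 4·2+1·0+2·1+1·7 = 17 | 5·1+4·3 = 17
Q: 4·0+1·7+2·7+1·4 = 25 | 5·5+4·0 = 25
M: 4·3+1·4+2·0+1·2 = 18 | 5·2+4·2 = 18
gcd(4,1,2,1,5,4) = 1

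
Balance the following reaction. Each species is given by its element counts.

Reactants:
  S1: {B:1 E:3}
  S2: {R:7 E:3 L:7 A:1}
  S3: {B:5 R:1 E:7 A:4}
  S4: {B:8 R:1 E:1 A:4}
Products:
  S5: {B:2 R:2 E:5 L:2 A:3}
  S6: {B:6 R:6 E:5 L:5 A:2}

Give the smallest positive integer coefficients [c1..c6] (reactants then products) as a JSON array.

Coefficients: [6, 5, 2, 3, 5, 5]

B: 6·1+5·0+2·5+3·8 = 40 | 5·2+5·6 = 40
R: 6·0+5·7+2·1+3·1 = 40 | 5·2+5·6 = 40
E: 6·3+5·3+2·7+3·1 = 50 | 5·5+5·5 = 50
L: 6·0+5·7+2·0+3·0 = 35 | 5·2+5·5 = 35
A: 6·0+5·1+2·4+3·4 = 25 | 5·3+5·2 = 25
gcd(6,5,2,3,5,5) = 1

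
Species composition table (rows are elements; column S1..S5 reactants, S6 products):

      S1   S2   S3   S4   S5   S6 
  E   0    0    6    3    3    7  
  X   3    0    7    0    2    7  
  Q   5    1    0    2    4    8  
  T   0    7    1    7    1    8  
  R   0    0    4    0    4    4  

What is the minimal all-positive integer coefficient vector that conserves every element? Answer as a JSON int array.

Coefficients: [5, 1, 3, 5, 3, 6]

E: 5·0+1·0+3·6+5·3+3·3 = 42 | 6·7 = 42
X: 5·3+1·0+3·7+5·0+3·2 = 42 | 6·7 = 42
Q: 5·5+1·1+3·0+5·2+3·4 = 48 | 6·8 = 48
T: 5·0+1·7+3·1+5·7+3·1 = 48 | 6·8 = 48
R: 5·0+1·0+3·4+5·0+3·4 = 24 | 6·4 = 24
gcd(5,1,3,5,3,6) = 1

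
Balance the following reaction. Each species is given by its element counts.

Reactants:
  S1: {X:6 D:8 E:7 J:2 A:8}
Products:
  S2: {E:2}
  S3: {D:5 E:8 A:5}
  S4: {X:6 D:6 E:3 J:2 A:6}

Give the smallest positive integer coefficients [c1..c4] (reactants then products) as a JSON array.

X: 5·6 = 30 | 2·0+2·0+5·6 = 30
D: 5·8 = 40 | 2·0+2·5+5·6 = 40
E: 5·7 = 35 | 2·2+2·8+5·3 = 35
J: 5·2 = 10 | 2·0+2·0+5·2 = 10
A: 5·8 = 40 | 2·0+2·5+5·6 = 40
gcd(5,2,2,5) = 1

Coefficients: [5, 2, 2, 5]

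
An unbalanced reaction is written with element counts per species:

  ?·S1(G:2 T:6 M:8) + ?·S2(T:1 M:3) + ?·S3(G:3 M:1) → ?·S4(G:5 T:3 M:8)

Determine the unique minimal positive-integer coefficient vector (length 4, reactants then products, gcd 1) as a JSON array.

Coefficients: [1, 6, 6, 4]

G: 1·2+6·0+6·3 = 20 | 4·5 = 20
T: 1·6+6·1+6·0 = 12 | 4·3 = 12
M: 1·8+6·3+6·1 = 32 | 4·8 = 32
gcd(1,6,6,4) = 1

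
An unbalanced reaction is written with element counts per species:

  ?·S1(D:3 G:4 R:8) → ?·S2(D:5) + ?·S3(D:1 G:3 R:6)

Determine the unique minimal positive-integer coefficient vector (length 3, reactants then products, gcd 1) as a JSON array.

D: 3·3 = 9 | 1·5+4·1 = 9
G: 3·4 = 12 | 1·0+4·3 = 12
R: 3·8 = 24 | 1·0+4·6 = 24
gcd(3,1,4) = 1

Coefficients: [3, 1, 4]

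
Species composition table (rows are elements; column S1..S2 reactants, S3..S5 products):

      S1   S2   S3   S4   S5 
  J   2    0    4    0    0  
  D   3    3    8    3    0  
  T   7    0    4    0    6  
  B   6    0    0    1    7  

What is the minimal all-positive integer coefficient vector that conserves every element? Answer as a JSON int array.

J: 6·2+3·0 = 12 | 3·4+1·0+5·0 = 12
D: 6·3+3·3 = 27 | 3·8+1·3+5·0 = 27
T: 6·7+3·0 = 42 | 3·4+1·0+5·6 = 42
B: 6·6+3·0 = 36 | 3·0+1·1+5·7 = 36
gcd(6,3,3,1,5) = 1

Coefficients: [6, 3, 3, 1, 5]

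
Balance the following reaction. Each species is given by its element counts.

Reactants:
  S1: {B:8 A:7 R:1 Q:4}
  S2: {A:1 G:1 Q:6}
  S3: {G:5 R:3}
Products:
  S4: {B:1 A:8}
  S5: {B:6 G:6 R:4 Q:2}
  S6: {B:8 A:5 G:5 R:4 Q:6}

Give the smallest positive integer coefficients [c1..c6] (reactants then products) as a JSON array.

Coefficients: [5, 1, 5, 2, 1, 4]

B: 5·8+1·0+5·0 = 40 | 2·1+1·6+4·8 = 40
A: 5·7+1·1+5·0 = 36 | 2·8+1·0+4·5 = 36
G: 5·0+1·1+5·5 = 26 | 2·0+1·6+4·5 = 26
R: 5·1+1·0+5·3 = 20 | 2·0+1·4+4·4 = 20
Q: 5·4+1·6+5·0 = 26 | 2·0+1·2+4·6 = 26
gcd(5,1,5,2,1,4) = 1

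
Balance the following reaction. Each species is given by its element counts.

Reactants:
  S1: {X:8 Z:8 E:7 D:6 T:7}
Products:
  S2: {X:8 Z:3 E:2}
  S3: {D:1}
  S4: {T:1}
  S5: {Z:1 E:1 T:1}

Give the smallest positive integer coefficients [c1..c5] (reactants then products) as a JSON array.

Coefficients: [1, 1, 6, 2, 5]

X: 1·8 = 8 | 1·8+6·0+2·0+5·0 = 8
Z: 1·8 = 8 | 1·3+6·0+2·0+5·1 = 8
E: 1·7 = 7 | 1·2+6·0+2·0+5·1 = 7
D: 1·6 = 6 | 1·0+6·1+2·0+5·0 = 6
T: 1·7 = 7 | 1·0+6·0+2·1+5·1 = 7
gcd(1,1,6,2,5) = 1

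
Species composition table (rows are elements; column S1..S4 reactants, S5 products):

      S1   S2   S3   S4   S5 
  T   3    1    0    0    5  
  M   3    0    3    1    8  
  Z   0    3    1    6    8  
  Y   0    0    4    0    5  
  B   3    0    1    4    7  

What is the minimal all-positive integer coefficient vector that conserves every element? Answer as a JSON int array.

Coefficients: [5, 5, 5, 2, 4]

T: 5·3+5·1+5·0+2·0 = 20 | 4·5 = 20
M: 5·3+5·0+5·3+2·1 = 32 | 4·8 = 32
Z: 5·0+5·3+5·1+2·6 = 32 | 4·8 = 32
Y: 5·0+5·0+5·4+2·0 = 20 | 4·5 = 20
B: 5·3+5·0+5·1+2·4 = 28 | 4·7 = 28
gcd(5,5,5,2,4) = 1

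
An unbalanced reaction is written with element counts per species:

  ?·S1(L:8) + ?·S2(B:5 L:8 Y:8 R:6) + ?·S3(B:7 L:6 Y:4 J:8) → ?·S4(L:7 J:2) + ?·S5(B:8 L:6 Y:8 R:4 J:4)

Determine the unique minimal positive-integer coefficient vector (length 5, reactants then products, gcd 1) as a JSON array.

Coefficients: [1, 4, 4, 4, 6]

B: 1·0+4·5+4·7 = 48 | 4·0+6·8 = 48
L: 1·8+4·8+4·6 = 64 | 4·7+6·6 = 64
Y: 1·0+4·8+4·4 = 48 | 4·0+6·8 = 48
R: 1·0+4·6+4·0 = 24 | 4·0+6·4 = 24
J: 1·0+4·0+4·8 = 32 | 4·2+6·4 = 32
gcd(1,4,4,4,6) = 1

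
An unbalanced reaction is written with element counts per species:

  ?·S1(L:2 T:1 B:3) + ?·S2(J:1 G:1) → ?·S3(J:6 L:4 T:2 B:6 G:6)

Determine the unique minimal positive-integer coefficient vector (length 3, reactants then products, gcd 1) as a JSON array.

J: 2·0+6·1 = 6 | 1·6 = 6
L: 2·2+6·0 = 4 | 1·4 = 4
T: 2·1+6·0 = 2 | 1·2 = 2
B: 2·3+6·0 = 6 | 1·6 = 6
G: 2·0+6·1 = 6 | 1·6 = 6
gcd(2,6,1) = 1

Coefficients: [2, 6, 1]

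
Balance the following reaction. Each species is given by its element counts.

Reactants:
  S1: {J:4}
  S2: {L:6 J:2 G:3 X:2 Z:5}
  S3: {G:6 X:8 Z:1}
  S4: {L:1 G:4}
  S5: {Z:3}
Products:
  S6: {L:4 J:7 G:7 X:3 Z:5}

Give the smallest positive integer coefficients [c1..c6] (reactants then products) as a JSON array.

Coefficients: [6, 2, 1, 4, 3, 4]

L: 6·0+2·6+1·0+4·1+3·0 = 16 | 4·4 = 16
J: 6·4+2·2+1·0+4·0+3·0 = 28 | 4·7 = 28
G: 6·0+2·3+1·6+4·4+3·0 = 28 | 4·7 = 28
X: 6·0+2·2+1·8+4·0+3·0 = 12 | 4·3 = 12
Z: 6·0+2·5+1·1+4·0+3·3 = 20 | 4·5 = 20
gcd(6,2,1,4,3,4) = 1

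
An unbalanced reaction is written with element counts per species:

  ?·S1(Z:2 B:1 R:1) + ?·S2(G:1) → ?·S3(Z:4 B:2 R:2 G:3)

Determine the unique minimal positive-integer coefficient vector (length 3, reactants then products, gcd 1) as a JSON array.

Coefficients: [2, 3, 1]

Z: 2·2+3·0 = 4 | 1·4 = 4
B: 2·1+3·0 = 2 | 1·2 = 2
R: 2·1+3·0 = 2 | 1·2 = 2
G: 2·0+3·1 = 3 | 1·3 = 3
gcd(2,3,1) = 1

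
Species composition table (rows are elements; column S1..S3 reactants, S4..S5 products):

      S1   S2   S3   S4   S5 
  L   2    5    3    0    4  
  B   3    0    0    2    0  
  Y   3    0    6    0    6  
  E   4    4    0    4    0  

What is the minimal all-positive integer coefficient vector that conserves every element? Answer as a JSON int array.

L: 2·2+1·5+5·3 = 24 | 3·0+6·4 = 24
B: 2·3+1·0+5·0 = 6 | 3·2+6·0 = 6
Y: 2·3+1·0+5·6 = 36 | 3·0+6·6 = 36
E: 2·4+1·4+5·0 = 12 | 3·4+6·0 = 12
gcd(2,1,5,3,6) = 1

Coefficients: [2, 1, 5, 3, 6]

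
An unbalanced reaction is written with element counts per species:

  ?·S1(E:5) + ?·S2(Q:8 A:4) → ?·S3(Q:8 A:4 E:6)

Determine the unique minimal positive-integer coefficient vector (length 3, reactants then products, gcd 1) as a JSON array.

Coefficients: [6, 5, 5]

Q: 6·0+5·8 = 40 | 5·8 = 40
A: 6·0+5·4 = 20 | 5·4 = 20
E: 6·5+5·0 = 30 | 5·6 = 30
gcd(6,5,5) = 1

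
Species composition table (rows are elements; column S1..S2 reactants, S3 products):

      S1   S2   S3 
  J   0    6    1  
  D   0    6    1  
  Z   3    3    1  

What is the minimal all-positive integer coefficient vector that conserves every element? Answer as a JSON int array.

J: 1·0+1·6 = 6 | 6·1 = 6
D: 1·0+1·6 = 6 | 6·1 = 6
Z: 1·3+1·3 = 6 | 6·1 = 6
gcd(1,1,6) = 1

Coefficients: [1, 1, 6]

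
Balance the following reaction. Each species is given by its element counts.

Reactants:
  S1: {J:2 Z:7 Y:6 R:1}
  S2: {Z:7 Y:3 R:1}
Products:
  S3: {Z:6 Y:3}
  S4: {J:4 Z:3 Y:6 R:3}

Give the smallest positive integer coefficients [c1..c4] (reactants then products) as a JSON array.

Coefficients: [2, 1, 3, 1]

J: 2·2+1·0 = 4 | 3·0+1·4 = 4
Z: 2·7+1·7 = 21 | 3·6+1·3 = 21
Y: 2·6+1·3 = 15 | 3·3+1·6 = 15
R: 2·1+1·1 = 3 | 3·0+1·3 = 3
gcd(2,1,3,1) = 1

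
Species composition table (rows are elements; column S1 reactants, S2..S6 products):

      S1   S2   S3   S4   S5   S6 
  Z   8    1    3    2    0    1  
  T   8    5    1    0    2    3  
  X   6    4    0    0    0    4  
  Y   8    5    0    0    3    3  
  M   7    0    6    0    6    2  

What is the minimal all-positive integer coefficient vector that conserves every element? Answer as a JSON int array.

Coefficients: [2, 2, 1, 5, 1, 1]

Z: 2·8 = 16 | 2·1+1·3+5·2+1·0+1·1 = 16
T: 2·8 = 16 | 2·5+1·1+5·0+1·2+1·3 = 16
X: 2·6 = 12 | 2·4+1·0+5·0+1·0+1·4 = 12
Y: 2·8 = 16 | 2·5+1·0+5·0+1·3+1·3 = 16
M: 2·7 = 14 | 2·0+1·6+5·0+1·6+1·2 = 14
gcd(2,2,1,5,1,1) = 1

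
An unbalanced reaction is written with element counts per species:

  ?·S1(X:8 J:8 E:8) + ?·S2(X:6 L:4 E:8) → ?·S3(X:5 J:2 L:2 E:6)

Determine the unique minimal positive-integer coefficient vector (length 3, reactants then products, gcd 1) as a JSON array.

Coefficients: [1, 2, 4]

X: 1·8+2·6 = 20 | 4·5 = 20
J: 1·8+2·0 = 8 | 4·2 = 8
L: 1·0+2·4 = 8 | 4·2 = 8
E: 1·8+2·8 = 24 | 4·6 = 24
gcd(1,2,4) = 1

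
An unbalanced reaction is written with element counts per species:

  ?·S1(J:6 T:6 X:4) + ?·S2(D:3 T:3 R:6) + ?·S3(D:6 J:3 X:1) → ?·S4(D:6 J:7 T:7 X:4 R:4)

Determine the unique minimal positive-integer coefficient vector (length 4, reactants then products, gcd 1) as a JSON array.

D: 5·0+4·3+4·6 = 36 | 6·6 = 36
J: 5·6+4·0+4·3 = 42 | 6·7 = 42
T: 5·6+4·3+4·0 = 42 | 6·7 = 42
X: 5·4+4·0+4·1 = 24 | 6·4 = 24
R: 5·0+4·6+4·0 = 24 | 6·4 = 24
gcd(5,4,4,6) = 1

Coefficients: [5, 4, 4, 6]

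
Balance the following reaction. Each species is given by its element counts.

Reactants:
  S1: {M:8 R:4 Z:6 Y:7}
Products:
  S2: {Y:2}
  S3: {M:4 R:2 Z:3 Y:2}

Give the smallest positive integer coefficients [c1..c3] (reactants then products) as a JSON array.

Coefficients: [2, 3, 4]

M: 2·8 = 16 | 3·0+4·4 = 16
R: 2·4 = 8 | 3·0+4·2 = 8
Z: 2·6 = 12 | 3·0+4·3 = 12
Y: 2·7 = 14 | 3·2+4·2 = 14
gcd(2,3,4) = 1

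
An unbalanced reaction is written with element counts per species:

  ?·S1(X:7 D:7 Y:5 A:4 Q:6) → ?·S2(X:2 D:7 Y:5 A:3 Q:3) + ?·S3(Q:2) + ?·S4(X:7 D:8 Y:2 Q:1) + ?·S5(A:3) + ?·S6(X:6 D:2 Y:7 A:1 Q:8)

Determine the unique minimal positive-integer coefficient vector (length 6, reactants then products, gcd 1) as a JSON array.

X: 5·7 = 35 | 1·2+4·0+3·7+5·0+2·6 = 35
D: 5·7 = 35 | 1·7+4·0+3·8+5·0+2·2 = 35
Y: 5·5 = 25 | 1·5+4·0+3·2+5·0+2·7 = 25
A: 5·4 = 20 | 1·3+4·0+3·0+5·3+2·1 = 20
Q: 5·6 = 30 | 1·3+4·2+3·1+5·0+2·8 = 30
gcd(5,1,4,3,5,2) = 1

Coefficients: [5, 1, 4, 3, 5, 2]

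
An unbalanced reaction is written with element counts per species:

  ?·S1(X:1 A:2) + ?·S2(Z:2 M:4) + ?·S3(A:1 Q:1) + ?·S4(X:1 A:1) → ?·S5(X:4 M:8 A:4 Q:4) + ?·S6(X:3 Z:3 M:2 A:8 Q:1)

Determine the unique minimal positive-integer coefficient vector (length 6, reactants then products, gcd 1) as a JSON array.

Coefficients: [4, 3, 6, 6, 1, 2]

X: 4·1+3·0+6·0+6·1 = 10 | 1·4+2·3 = 10
Z: 4·0+3·2+6·0+6·0 = 6 | 1·0+2·3 = 6
M: 4·0+3·4+6·0+6·0 = 12 | 1·8+2·2 = 12
A: 4·2+3·0+6·1+6·1 = 20 | 1·4+2·8 = 20
Q: 4·0+3·0+6·1+6·0 = 6 | 1·4+2·1 = 6
gcd(4,3,6,6,1,2) = 1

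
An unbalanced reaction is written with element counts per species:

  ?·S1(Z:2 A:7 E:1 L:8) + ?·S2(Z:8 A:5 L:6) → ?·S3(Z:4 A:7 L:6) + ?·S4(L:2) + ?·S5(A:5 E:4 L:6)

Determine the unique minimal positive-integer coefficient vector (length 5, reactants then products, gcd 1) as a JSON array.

Z: 4·2+1·8 = 16 | 4·4+4·0+1·0 = 16
A: 4·7+1·5 = 33 | 4·7+4·0+1·5 = 33
E: 4·1+1·0 = 4 | 4·0+4·0+1·4 = 4
L: 4·8+1·6 = 38 | 4·6+4·2+1·6 = 38
gcd(4,1,4,4,1) = 1

Coefficients: [4, 1, 4, 4, 1]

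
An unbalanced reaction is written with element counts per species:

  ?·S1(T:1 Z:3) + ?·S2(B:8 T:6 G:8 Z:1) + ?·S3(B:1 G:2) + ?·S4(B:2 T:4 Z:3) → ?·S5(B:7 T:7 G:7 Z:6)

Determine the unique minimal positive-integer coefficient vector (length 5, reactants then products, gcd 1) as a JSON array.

Coefficients: [6, 3, 2, 1, 4]

B: 6·0+3·8+2·1+1·2 = 28 | 4·7 = 28
T: 6·1+3·6+2·0+1·4 = 28 | 4·7 = 28
G: 6·0+3·8+2·2+1·0 = 28 | 4·7 = 28
Z: 6·3+3·1+2·0+1·3 = 24 | 4·6 = 24
gcd(6,3,2,1,4) = 1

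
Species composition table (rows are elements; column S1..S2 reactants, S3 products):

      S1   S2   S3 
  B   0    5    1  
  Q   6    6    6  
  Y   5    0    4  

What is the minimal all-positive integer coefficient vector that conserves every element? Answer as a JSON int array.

Coefficients: [4, 1, 5]

B: 4·0+1·5 = 5 | 5·1 = 5
Q: 4·6+1·6 = 30 | 5·6 = 30
Y: 4·5+1·0 = 20 | 5·4 = 20
gcd(4,1,5) = 1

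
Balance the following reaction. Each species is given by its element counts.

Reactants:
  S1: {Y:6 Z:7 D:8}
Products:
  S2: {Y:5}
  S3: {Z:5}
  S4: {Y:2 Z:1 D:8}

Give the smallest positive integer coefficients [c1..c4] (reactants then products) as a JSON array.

Coefficients: [5, 4, 6, 5]

Y: 5·6 = 30 | 4·5+6·0+5·2 = 30
Z: 5·7 = 35 | 4·0+6·5+5·1 = 35
D: 5·8 = 40 | 4·0+6·0+5·8 = 40
gcd(5,4,6,5) = 1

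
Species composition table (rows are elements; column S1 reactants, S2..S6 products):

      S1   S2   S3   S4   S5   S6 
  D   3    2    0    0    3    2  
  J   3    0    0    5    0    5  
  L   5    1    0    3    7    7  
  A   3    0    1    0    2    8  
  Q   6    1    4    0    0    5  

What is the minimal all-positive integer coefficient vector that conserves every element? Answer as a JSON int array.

D: 5·3 = 15 | 5·2+5·0+2·0+1·3+1·2 = 15
J: 5·3 = 15 | 5·0+5·0+2·5+1·0+1·5 = 15
L: 5·5 = 25 | 5·1+5·0+2·3+1·7+1·7 = 25
A: 5·3 = 15 | 5·0+5·1+2·0+1·2+1·8 = 15
Q: 5·6 = 30 | 5·1+5·4+2·0+1·0+1·5 = 30
gcd(5,5,5,2,1,1) = 1

Coefficients: [5, 5, 5, 2, 1, 1]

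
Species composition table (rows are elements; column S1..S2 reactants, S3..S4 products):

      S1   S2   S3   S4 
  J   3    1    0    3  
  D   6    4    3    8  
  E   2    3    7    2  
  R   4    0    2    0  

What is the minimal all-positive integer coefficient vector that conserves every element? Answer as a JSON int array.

Coefficients: [1, 6, 2, 3]

J: 1·3+6·1 = 9 | 2·0+3·3 = 9
D: 1·6+6·4 = 30 | 2·3+3·8 = 30
E: 1·2+6·3 = 20 | 2·7+3·2 = 20
R: 1·4+6·0 = 4 | 2·2+3·0 = 4
gcd(1,6,2,3) = 1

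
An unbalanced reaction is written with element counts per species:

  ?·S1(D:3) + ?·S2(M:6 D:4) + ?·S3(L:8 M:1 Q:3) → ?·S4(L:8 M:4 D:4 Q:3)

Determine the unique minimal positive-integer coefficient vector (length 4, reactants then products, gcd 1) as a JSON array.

Coefficients: [4, 3, 6, 6]

L: 4·0+3·0+6·8 = 48 | 6·8 = 48
M: 4·0+3·6+6·1 = 24 | 6·4 = 24
D: 4·3+3·4+6·0 = 24 | 6·4 = 24
Q: 4·0+3·0+6·3 = 18 | 6·3 = 18
gcd(4,3,6,6) = 1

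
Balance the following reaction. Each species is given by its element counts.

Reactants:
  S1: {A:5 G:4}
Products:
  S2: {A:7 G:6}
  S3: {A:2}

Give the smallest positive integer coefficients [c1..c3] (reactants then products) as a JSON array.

Coefficients: [6, 4, 1]

A: 6·5 = 30 | 4·7+1·2 = 30
G: 6·4 = 24 | 4·6+1·0 = 24
gcd(6,4,1) = 1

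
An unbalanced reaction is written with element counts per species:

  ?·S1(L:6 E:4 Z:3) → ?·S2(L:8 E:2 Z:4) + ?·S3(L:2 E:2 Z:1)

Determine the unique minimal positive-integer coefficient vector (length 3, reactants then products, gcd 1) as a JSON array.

Coefficients: [3, 1, 5]

L: 3·6 = 18 | 1·8+5·2 = 18
E: 3·4 = 12 | 1·2+5·2 = 12
Z: 3·3 = 9 | 1·4+5·1 = 9
gcd(3,1,5) = 1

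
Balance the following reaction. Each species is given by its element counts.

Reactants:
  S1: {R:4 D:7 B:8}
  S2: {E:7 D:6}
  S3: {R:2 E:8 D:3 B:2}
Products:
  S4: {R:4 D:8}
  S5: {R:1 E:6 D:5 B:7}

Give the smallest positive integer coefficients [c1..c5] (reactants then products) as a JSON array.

R: 5·4+4·0+1·2 = 22 | 4·4+6·1 = 22
E: 5·0+4·7+1·8 = 36 | 4·0+6·6 = 36
D: 5·7+4·6+1·3 = 62 | 4·8+6·5 = 62
B: 5·8+4·0+1·2 = 42 | 4·0+6·7 = 42
gcd(5,4,1,4,6) = 1

Coefficients: [5, 4, 1, 4, 6]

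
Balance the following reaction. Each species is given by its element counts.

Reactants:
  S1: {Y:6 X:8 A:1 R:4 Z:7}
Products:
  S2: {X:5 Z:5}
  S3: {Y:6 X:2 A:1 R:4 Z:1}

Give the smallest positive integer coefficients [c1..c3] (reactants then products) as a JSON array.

Coefficients: [5, 6, 5]

Y: 5·6 = 30 | 6·0+5·6 = 30
X: 5·8 = 40 | 6·5+5·2 = 40
A: 5·1 = 5 | 6·0+5·1 = 5
R: 5·4 = 20 | 6·0+5·4 = 20
Z: 5·7 = 35 | 6·5+5·1 = 35
gcd(5,6,5) = 1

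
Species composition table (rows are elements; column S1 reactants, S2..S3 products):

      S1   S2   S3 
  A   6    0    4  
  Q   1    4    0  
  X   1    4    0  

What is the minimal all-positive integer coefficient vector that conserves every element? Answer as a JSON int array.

Coefficients: [4, 1, 6]

A: 4·6 = 24 | 1·0+6·4 = 24
Q: 4·1 = 4 | 1·4+6·0 = 4
X: 4·1 = 4 | 1·4+6·0 = 4
gcd(4,1,6) = 1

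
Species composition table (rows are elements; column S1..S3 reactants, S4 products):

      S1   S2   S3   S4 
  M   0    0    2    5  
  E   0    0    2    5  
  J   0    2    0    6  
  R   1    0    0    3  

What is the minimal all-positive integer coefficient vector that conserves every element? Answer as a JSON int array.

Coefficients: [6, 6, 5, 2]

M: 6·0+6·0+5·2 = 10 | 2·5 = 10
E: 6·0+6·0+5·2 = 10 | 2·5 = 10
J: 6·0+6·2+5·0 = 12 | 2·6 = 12
R: 6·1+6·0+5·0 = 6 | 2·3 = 6
gcd(6,6,5,2) = 1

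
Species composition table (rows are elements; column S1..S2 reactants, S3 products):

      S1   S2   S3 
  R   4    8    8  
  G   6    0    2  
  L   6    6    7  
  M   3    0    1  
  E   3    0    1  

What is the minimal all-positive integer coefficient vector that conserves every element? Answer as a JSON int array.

R: 2·4+5·8 = 48 | 6·8 = 48
G: 2·6+5·0 = 12 | 6·2 = 12
L: 2·6+5·6 = 42 | 6·7 = 42
M: 2·3+5·0 = 6 | 6·1 = 6
E: 2·3+5·0 = 6 | 6·1 = 6
gcd(2,5,6) = 1

Coefficients: [2, 5, 6]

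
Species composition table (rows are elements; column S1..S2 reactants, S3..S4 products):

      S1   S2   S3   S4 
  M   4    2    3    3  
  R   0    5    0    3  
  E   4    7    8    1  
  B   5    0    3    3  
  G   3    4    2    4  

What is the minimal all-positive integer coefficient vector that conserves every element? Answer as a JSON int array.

M: 6·4+3·2 = 30 | 5·3+5·3 = 30
R: 6·0+3·5 = 15 | 5·0+5·3 = 15
E: 6·4+3·7 = 45 | 5·8+5·1 = 45
B: 6·5+3·0 = 30 | 5·3+5·3 = 30
G: 6·3+3·4 = 30 | 5·2+5·4 = 30
gcd(6,3,5,5) = 1

Coefficients: [6, 3, 5, 5]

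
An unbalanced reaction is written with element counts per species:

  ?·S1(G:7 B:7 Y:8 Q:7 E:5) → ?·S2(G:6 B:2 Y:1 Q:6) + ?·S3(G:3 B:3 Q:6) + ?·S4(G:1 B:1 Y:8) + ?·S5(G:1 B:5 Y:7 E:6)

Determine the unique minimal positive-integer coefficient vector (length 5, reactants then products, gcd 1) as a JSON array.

G: 6·7 = 42 | 5·6+2·3+1·1+5·1 = 42
B: 6·7 = 42 | 5·2+2·3+1·1+5·5 = 42
Y: 6·8 = 48 | 5·1+2·0+1·8+5·7 = 48
Q: 6·7 = 42 | 5·6+2·6+1·0+5·0 = 42
E: 6·5 = 30 | 5·0+2·0+1·0+5·6 = 30
gcd(6,5,2,1,5) = 1

Coefficients: [6, 5, 2, 1, 5]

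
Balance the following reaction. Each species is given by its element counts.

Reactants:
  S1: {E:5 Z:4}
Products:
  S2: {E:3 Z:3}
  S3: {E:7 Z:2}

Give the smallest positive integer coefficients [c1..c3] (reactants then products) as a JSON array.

Coefficients: [5, 6, 1]

E: 5·5 = 25 | 6·3+1·7 = 25
Z: 5·4 = 20 | 6·3+1·2 = 20
gcd(5,6,1) = 1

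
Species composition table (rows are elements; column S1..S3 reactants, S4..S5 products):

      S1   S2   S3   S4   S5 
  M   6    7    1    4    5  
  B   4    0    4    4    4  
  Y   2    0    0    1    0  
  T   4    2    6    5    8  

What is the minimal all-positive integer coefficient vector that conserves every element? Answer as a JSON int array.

Coefficients: [3, 1, 4, 6, 1]

M: 3·6+1·7+4·1 = 29 | 6·4+1·5 = 29
B: 3·4+1·0+4·4 = 28 | 6·4+1·4 = 28
Y: 3·2+1·0+4·0 = 6 | 6·1+1·0 = 6
T: 3·4+1·2+4·6 = 38 | 6·5+1·8 = 38
gcd(3,1,4,6,1) = 1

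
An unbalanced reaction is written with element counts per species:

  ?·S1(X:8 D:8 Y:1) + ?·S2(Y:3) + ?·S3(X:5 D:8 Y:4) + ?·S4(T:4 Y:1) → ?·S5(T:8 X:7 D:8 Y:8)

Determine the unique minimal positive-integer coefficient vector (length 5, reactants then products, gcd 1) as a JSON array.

Coefficients: [2, 4, 1, 6, 3]

T: 2·0+4·0+1·0+6·4 = 24 | 3·8 = 24
X: 2·8+4·0+1·5+6·0 = 21 | 3·7 = 21
D: 2·8+4·0+1·8+6·0 = 24 | 3·8 = 24
Y: 2·1+4·3+1·4+6·1 = 24 | 3·8 = 24
gcd(2,4,1,6,3) = 1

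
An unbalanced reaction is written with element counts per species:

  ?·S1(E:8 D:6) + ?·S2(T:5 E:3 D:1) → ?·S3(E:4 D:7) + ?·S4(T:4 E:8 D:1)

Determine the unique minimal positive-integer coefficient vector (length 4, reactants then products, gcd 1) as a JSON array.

Coefficients: [6, 4, 5, 5]

T: 6·0+4·5 = 20 | 5·0+5·4 = 20
E: 6·8+4·3 = 60 | 5·4+5·8 = 60
D: 6·6+4·1 = 40 | 5·7+5·1 = 40
gcd(6,4,5,5) = 1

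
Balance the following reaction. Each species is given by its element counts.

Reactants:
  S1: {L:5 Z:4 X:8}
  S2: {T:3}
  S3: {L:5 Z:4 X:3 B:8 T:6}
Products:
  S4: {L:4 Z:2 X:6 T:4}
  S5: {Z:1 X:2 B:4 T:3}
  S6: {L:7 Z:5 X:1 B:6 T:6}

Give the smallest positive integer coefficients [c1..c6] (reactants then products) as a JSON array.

Coefficients: [2, 6, 6, 3, 6, 4]

L: 2·5+6·0+6·5 = 40 | 3·4+6·0+4·7 = 40
Z: 2·4+6·0+6·4 = 32 | 3·2+6·1+4·5 = 32
X: 2·8+6·0+6·3 = 34 | 3·6+6·2+4·1 = 34
B: 2·0+6·0+6·8 = 48 | 3·0+6·4+4·6 = 48
T: 2·0+6·3+6·6 = 54 | 3·4+6·3+4·6 = 54
gcd(2,6,6,3,6,4) = 1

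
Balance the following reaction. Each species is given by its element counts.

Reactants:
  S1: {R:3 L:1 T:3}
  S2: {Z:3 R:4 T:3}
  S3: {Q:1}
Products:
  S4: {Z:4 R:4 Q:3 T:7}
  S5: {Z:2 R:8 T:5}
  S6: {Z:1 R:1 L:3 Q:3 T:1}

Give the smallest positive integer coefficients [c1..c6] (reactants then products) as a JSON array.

Coefficients: [3, 3, 6, 1, 2, 1]

Z: 3·0+3·3+6·0 = 9 | 1·4+2·2+1·1 = 9
R: 3·3+3·4+6·0 = 21 | 1·4+2·8+1·1 = 21
L: 3·1+3·0+6·0 = 3 | 1·0+2·0+1·3 = 3
Q: 3·0+3·0+6·1 = 6 | 1·3+2·0+1·3 = 6
T: 3·3+3·3+6·0 = 18 | 1·7+2·5+1·1 = 18
gcd(3,3,6,1,2,1) = 1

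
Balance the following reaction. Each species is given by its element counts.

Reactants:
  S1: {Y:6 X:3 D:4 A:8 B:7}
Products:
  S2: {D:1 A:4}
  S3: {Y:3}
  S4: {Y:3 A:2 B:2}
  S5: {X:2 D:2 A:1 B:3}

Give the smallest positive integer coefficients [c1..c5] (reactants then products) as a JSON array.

Coefficients: [4, 4, 3, 5, 6]

Y: 4·6 = 24 | 4·0+3·3+5·3+6·0 = 24
X: 4·3 = 12 | 4·0+3·0+5·0+6·2 = 12
D: 4·4 = 16 | 4·1+3·0+5·0+6·2 = 16
A: 4·8 = 32 | 4·4+3·0+5·2+6·1 = 32
B: 4·7 = 28 | 4·0+3·0+5·2+6·3 = 28
gcd(4,4,3,5,6) = 1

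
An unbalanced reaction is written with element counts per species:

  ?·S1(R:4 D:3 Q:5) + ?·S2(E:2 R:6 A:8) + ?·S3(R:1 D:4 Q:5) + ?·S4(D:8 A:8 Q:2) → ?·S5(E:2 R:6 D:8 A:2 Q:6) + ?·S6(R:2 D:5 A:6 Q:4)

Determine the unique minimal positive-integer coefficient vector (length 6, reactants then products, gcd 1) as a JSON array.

E: 2·0+2·2+4·0+3·0 = 4 | 2·2+6·0 = 4
R: 2·4+2·6+4·1+3·0 = 24 | 2·6+6·2 = 24
D: 2·3+2·0+4·4+3·8 = 46 | 2·8+6·5 = 46
A: 2·0+2·8+4·0+3·8 = 40 | 2·2+6·6 = 40
Q: 2·5+2·0+4·5+3·2 = 36 | 2·6+6·4 = 36
gcd(2,2,4,3,2,6) = 1

Coefficients: [2, 2, 4, 3, 2, 6]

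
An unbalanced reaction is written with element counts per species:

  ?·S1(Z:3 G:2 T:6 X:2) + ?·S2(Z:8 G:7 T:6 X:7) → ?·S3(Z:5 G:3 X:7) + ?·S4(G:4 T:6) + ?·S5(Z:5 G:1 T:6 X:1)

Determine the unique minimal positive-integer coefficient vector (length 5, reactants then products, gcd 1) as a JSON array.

Z: 6·3+4·8 = 50 | 5·5+5·0+5·5 = 50
G: 6·2+4·7 = 40 | 5·3+5·4+5·1 = 40
T: 6·6+4·6 = 60 | 5·0+5·6+5·6 = 60
X: 6·2+4·7 = 40 | 5·7+5·0+5·1 = 40
gcd(6,4,5,5,5) = 1

Coefficients: [6, 4, 5, 5, 5]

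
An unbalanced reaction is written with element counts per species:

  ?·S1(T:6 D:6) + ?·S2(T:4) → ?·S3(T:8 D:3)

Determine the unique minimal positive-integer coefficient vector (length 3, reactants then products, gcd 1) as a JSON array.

T: 2·6+5·4 = 32 | 4·8 = 32
D: 2·6+5·0 = 12 | 4·3 = 12
gcd(2,5,4) = 1

Coefficients: [2, 5, 4]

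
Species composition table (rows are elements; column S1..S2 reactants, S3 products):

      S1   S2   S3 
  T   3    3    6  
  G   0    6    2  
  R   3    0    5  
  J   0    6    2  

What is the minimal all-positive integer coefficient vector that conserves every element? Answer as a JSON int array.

T: 5·3+1·3 = 18 | 3·6 = 18
G: 5·0+1·6 = 6 | 3·2 = 6
R: 5·3+1·0 = 15 | 3·5 = 15
J: 5·0+1·6 = 6 | 3·2 = 6
gcd(5,1,3) = 1

Coefficients: [5, 1, 3]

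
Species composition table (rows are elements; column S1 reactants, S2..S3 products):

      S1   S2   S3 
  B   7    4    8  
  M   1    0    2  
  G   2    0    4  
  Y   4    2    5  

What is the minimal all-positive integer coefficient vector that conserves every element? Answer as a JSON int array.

B: 4·7 = 28 | 3·4+2·8 = 28
M: 4·1 = 4 | 3·0+2·2 = 4
G: 4·2 = 8 | 3·0+2·4 = 8
Y: 4·4 = 16 | 3·2+2·5 = 16
gcd(4,3,2) = 1

Coefficients: [4, 3, 2]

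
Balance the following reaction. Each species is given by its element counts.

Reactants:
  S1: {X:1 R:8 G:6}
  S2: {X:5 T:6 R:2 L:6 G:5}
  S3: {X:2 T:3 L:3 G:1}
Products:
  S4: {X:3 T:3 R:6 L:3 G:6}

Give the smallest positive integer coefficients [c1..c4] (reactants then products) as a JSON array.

X: 2·1+1·5+1·2 = 9 | 3·3 = 9
T: 2·0+1·6+1·3 = 9 | 3·3 = 9
R: 2·8+1·2+1·0 = 18 | 3·6 = 18
L: 2·0+1·6+1·3 = 9 | 3·3 = 9
G: 2·6+1·5+1·1 = 18 | 3·6 = 18
gcd(2,1,1,3) = 1

Coefficients: [2, 1, 1, 3]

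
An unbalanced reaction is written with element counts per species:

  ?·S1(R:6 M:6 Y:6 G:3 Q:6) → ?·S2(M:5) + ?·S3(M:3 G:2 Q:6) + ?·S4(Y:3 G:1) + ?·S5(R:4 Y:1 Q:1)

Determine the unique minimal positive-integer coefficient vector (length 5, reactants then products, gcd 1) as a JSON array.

Coefficients: [4, 3, 3, 6, 6]

R: 4·6 = 24 | 3·0+3·0+6·0+6·4 = 24
M: 4·6 = 24 | 3·5+3·3+6·0+6·0 = 24
Y: 4·6 = 24 | 3·0+3·0+6·3+6·1 = 24
G: 4·3 = 12 | 3·0+3·2+6·1+6·0 = 12
Q: 4·6 = 24 | 3·0+3·6+6·0+6·1 = 24
gcd(4,3,3,6,6) = 1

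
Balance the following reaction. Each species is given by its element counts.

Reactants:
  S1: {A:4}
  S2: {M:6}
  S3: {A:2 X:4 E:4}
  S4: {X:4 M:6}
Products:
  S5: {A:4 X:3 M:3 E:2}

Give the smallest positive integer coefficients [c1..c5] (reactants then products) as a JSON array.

A: 3·4+1·0+2·2+1·0 = 16 | 4·4 = 16
X: 3·0+1·0+2·4+1·4 = 12 | 4·3 = 12
M: 3·0+1·6+2·0+1·6 = 12 | 4·3 = 12
E: 3·0+1·0+2·4+1·0 = 8 | 4·2 = 8
gcd(3,1,2,1,4) = 1

Coefficients: [3, 1, 2, 1, 4]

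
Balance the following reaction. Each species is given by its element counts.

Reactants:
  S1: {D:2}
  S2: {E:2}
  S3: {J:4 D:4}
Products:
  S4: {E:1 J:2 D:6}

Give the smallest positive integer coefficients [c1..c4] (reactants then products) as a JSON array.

Coefficients: [4, 1, 1, 2]

E: 4·0+1·2+1·0 = 2 | 2·1 = 2
J: 4·0+1·0+1·4 = 4 | 2·2 = 4
D: 4·2+1·0+1·4 = 12 | 2·6 = 12
gcd(4,1,1,2) = 1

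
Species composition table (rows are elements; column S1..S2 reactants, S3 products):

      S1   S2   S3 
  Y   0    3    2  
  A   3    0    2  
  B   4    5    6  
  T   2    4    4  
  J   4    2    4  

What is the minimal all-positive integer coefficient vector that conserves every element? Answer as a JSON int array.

Y: 2·0+2·3 = 6 | 3·2 = 6
A: 2·3+2·0 = 6 | 3·2 = 6
B: 2·4+2·5 = 18 | 3·6 = 18
T: 2·2+2·4 = 12 | 3·4 = 12
J: 2·4+2·2 = 12 | 3·4 = 12
gcd(2,2,3) = 1

Coefficients: [2, 2, 3]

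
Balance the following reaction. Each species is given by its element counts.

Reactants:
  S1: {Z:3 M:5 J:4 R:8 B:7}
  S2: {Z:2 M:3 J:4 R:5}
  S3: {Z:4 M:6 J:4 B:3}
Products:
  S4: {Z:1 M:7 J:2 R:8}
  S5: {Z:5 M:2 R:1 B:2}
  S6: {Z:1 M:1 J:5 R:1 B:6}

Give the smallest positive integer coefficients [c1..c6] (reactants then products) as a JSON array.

Coefficients: [5, 2, 3, 5, 4, 6]

Z: 5·3+2·2+3·4 = 31 | 5·1+4·5+6·1 = 31
M: 5·5+2·3+3·6 = 49 | 5·7+4·2+6·1 = 49
J: 5·4+2·4+3·4 = 40 | 5·2+4·0+6·5 = 40
R: 5·8+2·5+3·0 = 50 | 5·8+4·1+6·1 = 50
B: 5·7+2·0+3·3 = 44 | 5·0+4·2+6·6 = 44
gcd(5,2,3,5,4,6) = 1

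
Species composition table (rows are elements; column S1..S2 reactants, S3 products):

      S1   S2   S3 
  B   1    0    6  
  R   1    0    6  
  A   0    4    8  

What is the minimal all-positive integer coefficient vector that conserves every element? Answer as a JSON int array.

Coefficients: [6, 2, 1]

B: 6·1+2·0 = 6 | 1·6 = 6
R: 6·1+2·0 = 6 | 1·6 = 6
A: 6·0+2·4 = 8 | 1·8 = 8
gcd(6,2,1) = 1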